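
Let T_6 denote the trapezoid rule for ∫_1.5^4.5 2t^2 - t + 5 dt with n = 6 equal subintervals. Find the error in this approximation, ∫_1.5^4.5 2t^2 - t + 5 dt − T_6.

Exact integral: ∫_1.5^4.5 f(t) dt = 64.5.
T_6 = 64.75.
Error = 64.5 − 64.75 = -0.25.

-0.25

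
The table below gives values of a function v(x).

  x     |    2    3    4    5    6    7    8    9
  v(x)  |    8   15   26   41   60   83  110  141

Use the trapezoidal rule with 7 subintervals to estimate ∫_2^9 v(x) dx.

409.5

Δx = 1.
T_7 = (1/2)·[8 + 2·15 + 2·26 + 2·41 + 2·60 + 2·83 + 2·110 + 141] = 409.5.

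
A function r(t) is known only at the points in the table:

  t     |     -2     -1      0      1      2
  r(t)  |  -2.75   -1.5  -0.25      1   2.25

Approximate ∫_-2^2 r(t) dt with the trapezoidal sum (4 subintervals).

-1

Δt = 1.
T_4 = (1/2)·[(-2.75) + 2·(-1.5) + 2·(-0.25) + 2·1 + 2.25] = -1.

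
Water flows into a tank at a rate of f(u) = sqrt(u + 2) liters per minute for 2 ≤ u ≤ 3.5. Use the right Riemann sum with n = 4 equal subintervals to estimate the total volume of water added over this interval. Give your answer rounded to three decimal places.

3.330

Δu = (3.5 − 2)/4 = 0.375.
Right endpoints: 2.375, 2.75, 3.125, 3.5.
f(2.375) ≈ 2.092, f(2.75) ≈ 2.179, f(3.125) ≈ 2.264, f(3.5) ≈ 2.345.
Sum = Δu · [f(2.375) + f(2.75) + f(3.125) + f(3.5)].
Sum ≈ 3.330.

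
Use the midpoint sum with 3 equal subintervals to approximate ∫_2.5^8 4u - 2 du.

104.5

Δu = (8 − 2.5)/3 = 11/6.
Midpoints: 41/12, 5.25, 85/12.
f(41/12) = 35/3, f(5.25) = 19, f(85/12) = 79/3.
Sum = Δu · [f(41/12) + f(5.25) + f(85/12)].
Sum = 104.5.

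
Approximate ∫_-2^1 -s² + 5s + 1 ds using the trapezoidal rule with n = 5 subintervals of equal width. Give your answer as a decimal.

Δs = (1 − (-2))/5 = 0.6.
f(-2) = -13, f(-1.4) = -7.96, f(-0.8) = -3.64, f(-0.2) = -0.04, f(0.4) = 2.84, f(1) = 5.
T_5 = (Δs/2)·[f(s_0) + 2f(s_1) + ... + 2f(s_{4}) + f(s_5)].
Sum = -7.68.

-7.68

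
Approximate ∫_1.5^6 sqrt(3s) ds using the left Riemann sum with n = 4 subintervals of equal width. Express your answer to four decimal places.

Δs = (6 − 1.5)/4 = 1.125.
Left endpoints: 1.5, 2.625, 3.75, 4.875.
f(1.5) ≈ 2.1213, f(2.625) ≈ 2.8062, f(3.75) ≈ 3.3541, f(4.875) ≈ 3.8243.
Sum = Δs · [f(1.5) + f(2.625) + f(3.75) + f(4.875)].
Sum ≈ 13.6192.

13.6192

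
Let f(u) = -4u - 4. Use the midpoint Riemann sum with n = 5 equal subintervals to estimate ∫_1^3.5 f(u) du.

Δu = (3.5 − 1)/5 = 0.5.
Midpoints: 1.25, 1.75, 2.25, 2.75, 3.25.
f(1.25) = -9, f(1.75) = -11, f(2.25) = -13, f(2.75) = -15, f(3.25) = -17.
Sum = Δu · [f(1.25) + f(1.75) + f(2.25) + f(2.75) + f(3.25)].
Sum = -32.5.

-32.5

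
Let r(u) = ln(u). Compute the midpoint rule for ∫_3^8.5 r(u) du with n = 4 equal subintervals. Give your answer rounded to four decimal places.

Δu = (8.5 − 3)/4 = 1.375.
Midpoints: 3.6875, 5.0625, 6.4375, 7.8125.
r(3.6875) ≈ 1.3049, r(5.0625) ≈ 1.6219, r(6.4375) ≈ 1.8621, r(7.8125) ≈ 2.0557.
Sum = Δu · [r(3.6875) + r(5.0625) + r(6.4375) + r(7.8125)].
Sum ≈ 9.4114.

9.4114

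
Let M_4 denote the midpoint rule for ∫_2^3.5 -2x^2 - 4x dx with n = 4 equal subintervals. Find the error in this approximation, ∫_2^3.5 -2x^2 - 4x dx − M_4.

Exact integral: ∫_2^3.5 f(x) dx = -39.75.
M_4 = -39.71484375.
Error = -39.75 − (-39.71484375) = -0.03515625.

-0.03515625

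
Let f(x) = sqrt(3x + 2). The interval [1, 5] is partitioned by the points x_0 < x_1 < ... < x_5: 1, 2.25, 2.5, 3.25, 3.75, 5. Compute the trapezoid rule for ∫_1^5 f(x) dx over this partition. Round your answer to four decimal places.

Subinterval widths: 1.25, 0.25, 0.75, 0.5, 1.25.
f(1) ≈ 2.2361, f(2.25) ≈ 2.9580, f(2.5) ≈ 3.0822, f(3.25) ≈ 3.4278, f(3.75) ≈ 3.6401, f(5) ≈ 4.1231.
On each subinterval the trapezoid contributes (Δx_i/2)·[f(x_{i-1}) + f(x_i)].
Sum ≈ 13.0616.

13.0616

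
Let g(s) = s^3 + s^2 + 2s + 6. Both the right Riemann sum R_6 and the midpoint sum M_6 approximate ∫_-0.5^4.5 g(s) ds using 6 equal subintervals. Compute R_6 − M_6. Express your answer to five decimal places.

R_6 ≈ 237.4884259.
M_6 ≈ 180.8912037.
R_6 − M_6 ≈ 56.59722.

56.59722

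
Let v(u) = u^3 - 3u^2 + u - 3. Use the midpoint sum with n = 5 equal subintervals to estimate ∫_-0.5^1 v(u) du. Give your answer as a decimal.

-4.9903125

Δu = (1 − (-0.5))/5 = 0.3.
Midpoints: -0.35, -0.05, 0.25, 0.55, 0.85.
v(-0.35) = -3.760375, v(-0.05) = -3.057625, v(0.25) = -2.921875, v(0.55) = -3.191125, v(0.85) = -3.703375.
Sum = Δu · [v(-0.35) + v(-0.05) + v(0.25) + v(0.55) + v(0.85)].
Sum = -4.9903125.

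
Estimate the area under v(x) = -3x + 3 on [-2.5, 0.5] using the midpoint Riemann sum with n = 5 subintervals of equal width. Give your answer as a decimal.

Δx = (0.5 − (-2.5))/5 = 0.6.
Midpoints: -2.2, -1.6, -1, -0.4, 0.2.
v(-2.2) = 9.6, v(-1.6) = 7.8, v(-1) = 6, v(-0.4) = 4.2, v(0.2) = 2.4.
Sum = Δx · [v(-2.2) + v(-1.6) + v(-1) + v(-0.4) + v(0.2)].
Sum = 18.

18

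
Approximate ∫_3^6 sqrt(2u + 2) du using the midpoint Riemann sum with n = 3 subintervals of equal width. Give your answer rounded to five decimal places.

Δu = (6 − 3)/3 = 1.
Midpoints: 3.5, 4.5, 5.5.
f(3.5) ≈ 3.00000, f(4.5) ≈ 3.31662, f(5.5) ≈ 3.60555.
Sum = Δu · [f(3.5) + f(4.5) + f(5.5)].
Sum ≈ 9.92218.

9.92218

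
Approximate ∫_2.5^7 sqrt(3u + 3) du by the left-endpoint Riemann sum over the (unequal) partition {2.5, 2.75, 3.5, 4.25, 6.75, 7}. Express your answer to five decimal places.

Subinterval widths: 0.25, 0.75, 0.75, 2.5, 0.25.
Left endpoints: 2.5, 2.75, 3.5, 4.25, 6.75.
f(2.5) ≈ 3.24037, f(2.75) ≈ 3.35410, f(3.5) ≈ 3.67423, f(4.25) ≈ 3.96863, f(6.75) ≈ 4.82183.
Sum = Σ Δu_i · f(u_i).
Sum ≈ 17.20837.

17.20837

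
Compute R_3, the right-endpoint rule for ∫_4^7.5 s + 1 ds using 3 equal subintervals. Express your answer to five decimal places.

25.66667

Δs = (7.5 − 4)/3 = 7/6.
Right endpoints: 31/6, 19/3, 7.5.
f(31/6) = 37/6, f(19/3) = 22/3, f(7.5) = 8.5.
Sum = Δs · [f(31/6) + f(19/3) + f(7.5)].
Sum ≈ 25.66667.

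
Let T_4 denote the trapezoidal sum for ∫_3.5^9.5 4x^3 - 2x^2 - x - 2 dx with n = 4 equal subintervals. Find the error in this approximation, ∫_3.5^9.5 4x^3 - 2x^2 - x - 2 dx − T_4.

-171

Exact integral: ∫_3.5^9.5 f(x) dx = 7401.
T_4 = 7572.
Error = 7401 − 7572 = -171.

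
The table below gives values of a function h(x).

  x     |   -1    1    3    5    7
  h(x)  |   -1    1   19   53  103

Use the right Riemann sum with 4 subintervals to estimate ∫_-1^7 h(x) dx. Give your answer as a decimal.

Δx = 2.
Sum = 2·[1 + 19 + 53 + 103] = 352.

352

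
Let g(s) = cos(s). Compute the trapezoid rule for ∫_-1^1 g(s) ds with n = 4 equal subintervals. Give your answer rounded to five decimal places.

Δs = (1 − (-1))/4 = 0.5.
g(-1) ≈ 0.54030, g(-0.5) ≈ 0.87758, g(0) ≈ 1.00000, g(0.5) ≈ 0.87758, g(1) ≈ 0.54030.
T_4 = (Δs/2)·[g(s_0) + 2g(s_1) + 2g(s_2) + 2g(s_3) + g(s_4)].
Sum ≈ 1.64773.

1.64773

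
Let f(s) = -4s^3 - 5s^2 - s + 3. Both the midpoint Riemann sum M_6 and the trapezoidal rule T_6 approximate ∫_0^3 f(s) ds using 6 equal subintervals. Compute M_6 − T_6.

4.3125

M_6 = -120.0625.
T_6 = -124.375.
M_6 − T_6 = 4.3125.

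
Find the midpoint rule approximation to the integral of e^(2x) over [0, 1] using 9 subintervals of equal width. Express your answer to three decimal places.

3.188

Δx = (1 − 0)/9 = 1/9.
Midpoints: 1/18, 1/6, 5/18, 7/18, 0.5, 11/18, 13/18, 5/6, 17/18.
f(1/18) ≈ 1.118, f(1/6) ≈ 1.396, f(5/18) ≈ 1.743, f(7/18) ≈ 2.177, f(0.5) ≈ 2.718, f(11/18) ≈ 3.395, f(13/18) ≈ 4.239, f(5/6) ≈ 5.294, f(17/18) ≈ 6.612.
Sum = Δx · [f(1/18) + f(1/6) + f(5/18) + ...].
Sum ≈ 3.188.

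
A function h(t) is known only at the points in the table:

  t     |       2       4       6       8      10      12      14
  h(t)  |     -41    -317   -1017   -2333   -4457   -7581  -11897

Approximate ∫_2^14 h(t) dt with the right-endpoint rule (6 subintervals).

-55204

Δt = 2.
Sum = 2·[(-317) + (-1017) + (-2333) + (-4457) + (-7581) + (-11897)] = -55204.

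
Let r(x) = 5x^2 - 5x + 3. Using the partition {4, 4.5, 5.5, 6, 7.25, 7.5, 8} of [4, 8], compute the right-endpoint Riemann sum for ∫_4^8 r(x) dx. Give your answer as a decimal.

734.265625

Subinterval widths: 0.5, 1, 0.5, 1.25, 0.25, 0.5.
Right endpoints: 4.5, 5.5, 6, 7.25, 7.5, 8.
r(4.5) = 81.75, r(5.5) = 126.75, r(6) = 153, r(7.25) = 229.5625, r(7.5) = 246.75, r(8) = 283.
Sum = Σ Δx_i · r(x_i).
Sum = 734.265625.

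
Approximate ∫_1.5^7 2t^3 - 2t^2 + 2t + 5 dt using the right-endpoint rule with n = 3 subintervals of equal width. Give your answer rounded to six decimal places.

1665.226852

Δt = (7 − 1.5)/3 = 11/6.
Right endpoints: 10/3, 31/6, 7.
f(10/3) = 1715/27, f(31/6) = 25681/108, f(7) = 607.
Sum = Δt · [f(10/3) + f(31/6) + f(7)].
Sum ≈ 1665.226852.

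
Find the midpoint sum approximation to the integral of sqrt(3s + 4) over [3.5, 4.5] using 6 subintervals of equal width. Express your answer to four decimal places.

Δs = (4.5 − 3.5)/6 = 1/6.
Midpoints: 43/12, 3.75, 47/12, 49/12, 4.25, 53/12.
f(43/12) ≈ 3.8406, f(3.75) ≈ 3.9051, f(47/12) ≈ 3.9686, f(49/12) ≈ 4.0311, f(4.25) ≈ 4.0927, f(53/12) ≈ 4.1533.
Sum = Δs · [f(43/12) + f(3.75) + f(47/12) + ...].
Sum ≈ 3.9986.

3.9986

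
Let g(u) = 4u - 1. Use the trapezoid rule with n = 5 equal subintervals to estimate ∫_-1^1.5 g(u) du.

Δu = (1.5 − (-1))/5 = 0.5.
g(-1) = -5, g(-0.5) = -3, g(0) = -1, g(0.5) = 1, g(1) = 3, g(1.5) = 5.
T_5 = (Δu/2)·[g(u_0) + 2g(u_1) + ... + 2g(u_{4}) + g(u_5)].
Sum = 0.

0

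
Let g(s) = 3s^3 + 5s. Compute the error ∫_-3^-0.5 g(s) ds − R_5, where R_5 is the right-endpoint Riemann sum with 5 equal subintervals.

-21.640625

Exact integral: ∫_-3^-0.5 g(s) ds = -82.578125.
R_5 = -60.9375.
Error = -82.578125 − (-60.9375) = -21.640625.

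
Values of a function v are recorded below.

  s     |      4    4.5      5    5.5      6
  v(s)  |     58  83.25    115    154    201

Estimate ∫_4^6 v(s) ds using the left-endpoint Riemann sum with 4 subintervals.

Δs = 0.5.
Sum = 0.5·[58 + 83.25 + 115 + 154] = 205.125.

205.125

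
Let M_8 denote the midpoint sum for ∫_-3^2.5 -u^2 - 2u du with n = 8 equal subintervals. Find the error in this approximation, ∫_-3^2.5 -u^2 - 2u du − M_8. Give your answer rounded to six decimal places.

-0.216634

Exact integral: ∫_-3^2.5 f(u) du ≈ -11.45833333.
M_8 ≈ -11.24169922.
Error ≈ -11.45833333 − (-11.24169922) ≈ -0.216634.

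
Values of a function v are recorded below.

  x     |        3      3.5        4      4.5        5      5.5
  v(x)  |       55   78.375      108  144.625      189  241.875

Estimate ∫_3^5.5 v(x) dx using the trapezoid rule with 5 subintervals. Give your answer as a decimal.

Δx = 0.5.
T_5 = (0.5/2)·[55 + 2·78.375 + 2·108 + 2·144.625 + 2·189 + 241.875] = 334.21875.

334.21875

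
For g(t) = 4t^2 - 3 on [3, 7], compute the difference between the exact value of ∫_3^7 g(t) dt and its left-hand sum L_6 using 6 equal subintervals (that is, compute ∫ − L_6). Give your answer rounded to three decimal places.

52.148

Exact integral: ∫_3^7 g(t) dt ≈ 409.33333.
L_6 ≈ 357.18519.
Error ≈ 409.33333 − 357.18519 ≈ 52.148.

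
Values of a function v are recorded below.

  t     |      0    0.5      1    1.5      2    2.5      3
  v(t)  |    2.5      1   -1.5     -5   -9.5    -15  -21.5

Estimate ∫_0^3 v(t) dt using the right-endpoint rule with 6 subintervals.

Δt = 0.5.
Sum = 0.5·[1 + (-1.5) + (-5) + (-9.5) + (-15) + (-21.5)] = -25.75.

-25.75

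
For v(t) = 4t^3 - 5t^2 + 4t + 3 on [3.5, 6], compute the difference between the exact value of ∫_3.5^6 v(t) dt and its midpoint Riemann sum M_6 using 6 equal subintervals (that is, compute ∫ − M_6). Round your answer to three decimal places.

Exact integral: ∫_3.5^6 v(t) dt ≈ 912.39583.
M_6 ≈ 910.51505.
Error ≈ 912.39583 − 910.51505 ≈ 1.881.

1.881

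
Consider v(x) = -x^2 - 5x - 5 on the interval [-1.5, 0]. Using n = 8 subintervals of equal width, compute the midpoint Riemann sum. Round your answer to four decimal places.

-2.9956

Δx = (0 − (-1.5))/8 = 0.1875.
Midpoints: -1.40625, -1.21875, -1.03125, -0.84375, -0.65625, -0.46875, -0.28125, -0.09375.
v(-1.40625) = 55/1024, v(-1.21875) = -401/1024, v(-1.03125) = -929/1024, v(-0.84375) = -1529/1024, v(-0.65625) = -2201/1024, v(-0.46875) = -2945/1024, v(-0.28125) = -3761/1024, v(-0.09375) = -4649/1024.
Sum = Δx · [v(-1.40625) + v(-1.21875) + v(-1.03125) + ...].
Sum ≈ -2.9956.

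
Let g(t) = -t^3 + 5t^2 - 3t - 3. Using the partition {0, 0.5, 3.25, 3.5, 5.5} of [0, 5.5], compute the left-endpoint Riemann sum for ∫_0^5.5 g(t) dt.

Subinterval widths: 0.5, 2.75, 0.25, 2.
Left endpoints: 0, 0.5, 3.25, 3.5.
g(0) = -3, g(0.5) = -3.375, g(3.25) = 5.734375, g(3.5) = 4.875.
Sum = Σ Δt_i · g(t_i).
Sum = 0.40234375.

0.40234375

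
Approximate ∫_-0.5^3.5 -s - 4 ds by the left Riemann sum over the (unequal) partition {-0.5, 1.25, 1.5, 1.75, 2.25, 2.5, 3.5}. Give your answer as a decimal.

-19.75

Subinterval widths: 1.75, 0.25, 0.25, 0.5, 0.25, 1.
Left endpoints: -0.5, 1.25, 1.5, 1.75, 2.25, 2.5.
f(-0.5) = -3.5, f(1.25) = -5.25, f(1.5) = -5.5, f(1.75) = -5.75, f(2.25) = -6.25, f(2.5) = -6.5.
Sum = Σ Δs_i · f(s_i).
Sum = -19.75.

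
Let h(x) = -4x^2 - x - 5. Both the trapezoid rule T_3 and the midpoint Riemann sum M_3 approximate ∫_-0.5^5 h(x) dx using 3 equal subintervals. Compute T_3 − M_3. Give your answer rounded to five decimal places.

T_3 ≈ -219.0324074.
M_3 ≈ -200.5462963.
T_3 − M_3 ≈ -18.48611.

-18.48611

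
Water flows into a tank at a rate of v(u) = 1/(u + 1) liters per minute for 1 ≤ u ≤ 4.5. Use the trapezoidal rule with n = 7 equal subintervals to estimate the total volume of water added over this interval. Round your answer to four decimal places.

Δu = (4.5 − 1)/7 = 0.5.
v(1) = 0.5, v(1.5) = 0.4, v(2) = 1/3, v(2.5) = 2/7, v(3) = 0.25, v(3.5) = 2/9, v(4) = 0.2, v(4.5) = 2/11.
T_7 = (Δu/2)·[v(u_0) + 2v(u_1) + ... + 2v(u_{6}) + v(u_7)].
Sum ≈ 1.0161.

1.0161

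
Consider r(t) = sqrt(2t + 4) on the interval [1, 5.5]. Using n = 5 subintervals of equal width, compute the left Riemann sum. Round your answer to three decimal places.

Δt = (5.5 − 1)/5 = 0.9.
Left endpoints: 1, 1.9, 2.8, 3.7, 4.6.
r(1) ≈ 2.449, r(1.9) ≈ 2.793, r(2.8) ≈ 3.098, r(3.7) ≈ 3.376, r(4.6) ≈ 3.633.
Sum = Δt · [r(1) + r(1.9) + r(2.8) + r(3.7) + r(4.6)].
Sum ≈ 13.815.

13.815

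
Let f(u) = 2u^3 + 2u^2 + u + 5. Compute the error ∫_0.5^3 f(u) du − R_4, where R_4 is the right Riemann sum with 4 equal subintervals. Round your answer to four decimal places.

Exact integral: ∫_0.5^3 f(u) du ≈ 75.260417.
R_4 ≈ 100.341797.
Error ≈ 75.260417 − 100.341797 ≈ -25.0814.

-25.0814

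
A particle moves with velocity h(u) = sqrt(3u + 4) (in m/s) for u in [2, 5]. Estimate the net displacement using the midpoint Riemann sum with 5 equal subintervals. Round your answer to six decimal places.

Δu = (5 − 2)/5 = 0.6.
Midpoints: 2.3, 2.9, 3.5, 4.1, 4.7.
h(2.3) ≈ 3.301515, h(2.9) ≈ 3.563706, h(3.5) ≈ 3.807887, h(4.1) ≈ 4.037326, h(4.7) ≈ 4.254409.
Sum = Δu · [h(2.3) + h(2.9) + h(3.5) + h(4.1) + h(4.7)].
Sum ≈ 11.378906.

11.378906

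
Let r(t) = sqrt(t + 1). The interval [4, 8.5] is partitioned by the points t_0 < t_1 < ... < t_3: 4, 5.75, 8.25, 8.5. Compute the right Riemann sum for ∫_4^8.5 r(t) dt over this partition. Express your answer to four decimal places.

12.9206

Subinterval widths: 1.75, 2.5, 0.25.
Right endpoints: 5.75, 8.25, 8.5.
r(5.75) ≈ 2.5981, r(8.25) ≈ 3.0414, r(8.5) ≈ 3.0822.
Sum = Σ Δt_i · r(t_i).
Sum ≈ 12.9206.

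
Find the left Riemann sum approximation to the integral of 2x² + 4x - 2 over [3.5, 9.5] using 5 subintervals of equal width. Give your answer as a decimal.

581.88

Δx = (9.5 − 3.5)/5 = 1.2.
Left endpoints: 3.5, 4.7, 5.9, 7.1, 8.3.
f(3.5) = 36.5, f(4.7) = 60.98, f(5.9) = 91.22, f(7.1) = 127.22, f(8.3) = 168.98.
Sum = Δx · [f(3.5) + f(4.7) + f(5.9) + f(7.1) + f(8.3)].
Sum = 581.88.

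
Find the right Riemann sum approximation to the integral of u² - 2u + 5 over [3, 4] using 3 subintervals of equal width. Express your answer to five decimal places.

Δu = (4 − 3)/3 = 1/3.
Right endpoints: 10/3, 11/3, 4.
f(10/3) = 85/9, f(11/3) = 100/9, f(4) = 13.
Sum = Δu · [f(10/3) + f(11/3) + f(4)].
Sum ≈ 11.18519.

11.18519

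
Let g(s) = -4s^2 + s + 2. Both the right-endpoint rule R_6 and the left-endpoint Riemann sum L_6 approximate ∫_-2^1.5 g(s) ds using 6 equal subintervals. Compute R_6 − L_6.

R_6 ≈ -6.7731481.
L_6 ≈ -12.8981481.
R_6 − L_6 = 6.125.

6.125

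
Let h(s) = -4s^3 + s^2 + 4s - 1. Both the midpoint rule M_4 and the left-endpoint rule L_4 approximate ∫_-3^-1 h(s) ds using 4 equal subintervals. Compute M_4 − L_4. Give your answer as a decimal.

M_4 = 69.625.
L_4 = 98.75.
M_4 − L_4 = -29.125.

-29.125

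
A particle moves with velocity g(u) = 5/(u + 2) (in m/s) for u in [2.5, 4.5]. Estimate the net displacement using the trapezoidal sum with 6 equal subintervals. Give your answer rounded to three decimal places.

1.840

Δu = (4.5 − 2.5)/6 = 1/3.
g(2.5) = 10/9, g(17/6) = 30/29, g(19/6) = 30/31, g(3.5) = 10/11, g(23/6) = 6/7, g(25/6) = 30/37, g(4.5) = 10/13.
T_6 = (Δu/2)·[g(u_0) + 2g(u_1) + ... + 2g(u_{5}) + g(u_6)].
Sum ≈ 1.840.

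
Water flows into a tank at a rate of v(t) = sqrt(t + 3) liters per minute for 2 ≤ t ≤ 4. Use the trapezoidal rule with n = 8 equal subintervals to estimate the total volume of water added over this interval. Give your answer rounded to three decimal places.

Δt = (4 − 2)/8 = 0.25.
v(2) ≈ 2.236, v(2.25) ≈ 2.291, v(2.5) ≈ 2.345, v(2.75) ≈ 2.398, v(3) ≈ 2.449, v(3.25) ≈ 2.500, v(3.5) ≈ 2.550, v(3.75) ≈ 2.598, v(4) ≈ 2.646.
T_8 = (Δt/2)·[v(t_0) + 2v(t_1) + ... + 2v(t_{7}) + v(t_8)].
Sum ≈ 4.893.

4.893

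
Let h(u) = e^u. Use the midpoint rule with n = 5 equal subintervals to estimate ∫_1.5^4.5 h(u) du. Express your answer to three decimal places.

Δu = (4.5 − 1.5)/5 = 0.6.
Midpoints: 1.8, 2.4, 3, 3.6, 4.2.
h(1.8) ≈ 6.050, h(2.4) ≈ 11.023, h(3) ≈ 20.086, h(3.6) ≈ 36.598, h(4.2) ≈ 66.686.
Sum = Δu · [h(1.8) + h(2.4) + h(3) + h(3.6) + h(4.2)].
Sum ≈ 84.266.

84.266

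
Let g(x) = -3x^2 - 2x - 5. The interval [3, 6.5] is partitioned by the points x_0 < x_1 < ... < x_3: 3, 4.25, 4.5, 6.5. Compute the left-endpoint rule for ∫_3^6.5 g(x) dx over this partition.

-213.921875

Subinterval widths: 1.25, 0.25, 2.
Left endpoints: 3, 4.25, 4.5.
g(3) = -38, g(4.25) = -67.6875, g(4.5) = -74.75.
Sum = Σ Δx_i · g(x_i).
Sum = -213.921875.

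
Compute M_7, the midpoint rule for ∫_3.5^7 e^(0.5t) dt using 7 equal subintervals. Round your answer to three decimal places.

54.579

Δt = (7 − 3.5)/7 = 0.5.
Midpoints: 3.75, 4.25, 4.75, 5.25, 5.75, 6.25, 6.75.
f(3.75) ≈ 6.521, f(4.25) ≈ 8.373, f(4.75) ≈ 10.751, f(5.25) ≈ 13.805, f(5.75) ≈ 17.725, f(6.25) ≈ 22.760, f(6.75) ≈ 29.224.
Sum = Δt · [f(3.75) + f(4.25) + f(4.75) + ...].
Sum ≈ 54.579.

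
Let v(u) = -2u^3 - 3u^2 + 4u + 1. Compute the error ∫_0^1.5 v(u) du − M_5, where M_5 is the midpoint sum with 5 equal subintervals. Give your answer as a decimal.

-0.084375

Exact integral: ∫_0^1.5 v(u) du = 0.09375.
M_5 = 0.178125.
Error = 0.09375 − 0.178125 = -0.084375.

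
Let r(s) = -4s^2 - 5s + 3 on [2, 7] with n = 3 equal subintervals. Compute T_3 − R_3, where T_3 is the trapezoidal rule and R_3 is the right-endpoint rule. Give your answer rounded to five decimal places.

170.83333

T_3 ≈ -553.4259259.
R_3 ≈ -724.2592593.
T_3 − R_3 ≈ 170.83333.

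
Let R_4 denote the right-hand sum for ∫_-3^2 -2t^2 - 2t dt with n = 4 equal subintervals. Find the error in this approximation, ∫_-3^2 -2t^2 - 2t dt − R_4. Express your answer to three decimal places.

Exact integral: ∫_-3^2 f(t) dt ≈ -18.33333.
R_4 = -20.9375.
Error ≈ -18.33333 − (-20.9375) ≈ 2.604.

2.604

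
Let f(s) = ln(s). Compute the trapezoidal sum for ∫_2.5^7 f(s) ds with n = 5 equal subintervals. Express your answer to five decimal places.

Δs = (7 − 2.5)/5 = 0.9.
f(2.5) ≈ 0.91629, f(3.4) ≈ 1.22378, f(4.3) ≈ 1.45862, f(5.2) ≈ 1.64866, f(6.1) ≈ 1.80829, f(7) ≈ 1.94591.
T_5 = (Δs/2)·[f(s_0) + 2f(s_1) + ... + 2f(s_{4}) + f(s_5)].
Sum ≈ 6.81339.

6.81339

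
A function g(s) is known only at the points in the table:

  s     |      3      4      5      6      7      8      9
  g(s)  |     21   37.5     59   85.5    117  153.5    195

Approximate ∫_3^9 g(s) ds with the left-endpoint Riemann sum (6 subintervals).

Δs = 1.
Sum = 1·[21 + 37.5 + 59 + 85.5 + 117 + 153.5] = 473.5.

473.5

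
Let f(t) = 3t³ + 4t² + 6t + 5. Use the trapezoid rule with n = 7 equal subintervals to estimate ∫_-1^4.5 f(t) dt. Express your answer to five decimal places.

526.05676

Δt = (4.5 − (-1))/7 = 11/14.
f(-1) = 0, f(-3/14) = 10615/2744, f(4/7) = 3531/343, f(19/14) = 76857/2744, f(15/7) = 22550/343, f(41/14) = 362835/2744, f(26/7) = 81015/343, f(4.5) = 386.375.
T_7 = (Δt/2)·[f(t_0) + 2f(t_1) + ... + 2f(t_{6}) + f(t_7)].
Sum ≈ 526.05676.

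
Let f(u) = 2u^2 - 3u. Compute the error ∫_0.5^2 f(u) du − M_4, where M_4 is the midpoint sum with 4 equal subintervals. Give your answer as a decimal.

0.03515625

Exact integral: ∫_0.5^2 f(u) du = -0.375.
M_4 = -0.41015625.
Error = -0.375 − (-0.41015625) = 0.03515625.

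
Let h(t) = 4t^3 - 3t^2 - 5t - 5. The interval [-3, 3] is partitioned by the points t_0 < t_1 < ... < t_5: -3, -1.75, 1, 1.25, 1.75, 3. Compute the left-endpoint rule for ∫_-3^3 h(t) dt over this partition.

-238.34375

Subinterval widths: 1.25, 2.75, 0.25, 0.5, 1.25.
Left endpoints: -3, -1.75, 1, 1.25, 1.75.
h(-3) = -125, h(-1.75) = -26.875, h(1) = -9, h(1.25) = -8.125, h(1.75) = -1.5.
Sum = Σ Δt_i · h(t_i).
Sum = -238.34375.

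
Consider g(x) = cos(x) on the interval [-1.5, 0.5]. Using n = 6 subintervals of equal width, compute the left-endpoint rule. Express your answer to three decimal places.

1.329

Δx = (0.5 − (-1.5))/6 = 1/3.
Left endpoints: -1.5, -7/6, -5/6, -0.5, -1/6, 1/6.
g(-1.5) ≈ 0.071, g(-7/6) ≈ 0.393, g(-5/6) ≈ 0.672, g(-0.5) ≈ 0.878, g(-1/6) ≈ 0.986, g(1/6) ≈ 0.986.
Sum = Δx · [g(-1.5) + g(-7/6) + g(-5/6) + ...].
Sum ≈ 1.329.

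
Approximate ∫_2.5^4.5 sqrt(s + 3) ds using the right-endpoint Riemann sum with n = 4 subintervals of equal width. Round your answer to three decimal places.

5.192

Δs = (4.5 − 2.5)/4 = 0.5.
Right endpoints: 3, 3.5, 4, 4.5.
f(3) ≈ 2.449, f(3.5) ≈ 2.550, f(4) ≈ 2.646, f(4.5) ≈ 2.739.
Sum = Δs · [f(3) + f(3.5) + f(4) + f(4.5)].
Sum ≈ 5.192.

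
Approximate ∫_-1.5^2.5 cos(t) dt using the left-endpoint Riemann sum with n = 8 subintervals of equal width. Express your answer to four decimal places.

Δt = (2.5 − (-1.5))/8 = 0.5.
Left endpoints: -1.5, -1, -0.5, 0, 0.5, 1, 1.5, 2.
f(-1.5) ≈ 0.0707, f(-1) ≈ 0.5403, f(-0.5) ≈ 0.8776, f(0) ≈ 1.0000, f(0.5) ≈ 0.8776, f(1) ≈ 0.5403, f(1.5) ≈ 0.0707, f(2) ≈ -0.4161.
Sum = Δt · [f(-1.5) + f(-1) + f(-0.5) + ...].
Sum ≈ 1.7805.

1.7805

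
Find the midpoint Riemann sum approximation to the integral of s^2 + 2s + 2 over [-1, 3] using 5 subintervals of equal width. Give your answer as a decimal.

25.12

Δs = (3 − (-1))/5 = 0.8.
Midpoints: -0.6, 0.2, 1, 1.8, 2.6.
f(-0.6) = 1.16, f(0.2) = 2.44, f(1) = 5, f(1.8) = 8.84, f(2.6) = 13.96.
Sum = Δs · [f(-0.6) + f(0.2) + f(1) + f(1.8) + f(2.6)].
Sum = 25.12.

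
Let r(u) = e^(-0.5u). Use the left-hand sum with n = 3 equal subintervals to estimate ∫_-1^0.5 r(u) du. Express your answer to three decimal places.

Δu = (0.5 − (-1))/3 = 0.5.
Left endpoints: -1, -0.5, 0.
r(-1) ≈ 1.649, r(-0.5) ≈ 1.284, r(0) ≈ 1.000.
Sum = Δu · [r(-1) + r(-0.5) + r(0)].
Sum ≈ 1.966.

1.966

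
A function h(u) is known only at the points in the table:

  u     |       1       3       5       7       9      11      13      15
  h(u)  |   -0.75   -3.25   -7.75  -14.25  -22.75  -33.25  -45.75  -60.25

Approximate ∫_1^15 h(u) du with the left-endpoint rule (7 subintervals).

Δu = 2.
Sum = 2·[(-0.75) + (-3.25) + (-7.75) + (-14.25) + (-22.75) + (-33.25) + (-45.75)] = -255.5.

-255.5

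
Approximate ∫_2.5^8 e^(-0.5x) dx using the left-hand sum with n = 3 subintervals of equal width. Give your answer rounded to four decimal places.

Δx = (8 − 2.5)/3 = 11/6.
Left endpoints: 2.5, 13/3, 37/6.
f(2.5) ≈ 0.2865, f(13/3) ≈ 0.1146, f(37/6) ≈ 0.0458.
Sum = Δx · [f(2.5) + f(13/3) + f(37/6)].
Sum ≈ 0.8193.

0.8193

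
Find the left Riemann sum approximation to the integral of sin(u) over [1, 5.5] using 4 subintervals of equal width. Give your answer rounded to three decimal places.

0.720

Δu = (5.5 − 1)/4 = 1.125.
Left endpoints: 1, 2.125, 3.25, 4.375.
f(1) ≈ 0.841, f(2.125) ≈ 0.850, f(3.25) ≈ -0.108, f(4.375) ≈ -0.944.
Sum = Δu · [f(1) + f(2.125) + f(3.25) + f(4.375)].
Sum ≈ 0.720.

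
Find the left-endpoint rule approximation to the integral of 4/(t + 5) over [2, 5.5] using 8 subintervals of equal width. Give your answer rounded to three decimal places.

Δt = (5.5 − 2)/8 = 0.4375.
Left endpoints: 2, 2.4375, 2.875, 3.3125, 3.75, 4.1875, 4.625, 5.0625.
f(2) = 4/7, f(2.4375) = 64/119, f(2.875) = 32/63, f(3.3125) = 64/133, f(3.75) = 16/35, f(4.1875) = 64/147, f(4.625) = 32/77, f(5.0625) = 64/161.
Sum = Δt · [f(2) + f(2.4375) + f(2.875) + ...].
Sum ≈ 1.664.

1.664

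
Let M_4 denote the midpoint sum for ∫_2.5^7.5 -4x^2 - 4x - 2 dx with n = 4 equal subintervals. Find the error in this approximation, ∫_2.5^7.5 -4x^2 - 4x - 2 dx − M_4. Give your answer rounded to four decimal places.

Exact integral: ∫_2.5^7.5 f(x) dx ≈ -651.666667.
M_4 = -649.0625.
Error ≈ -651.666667 − (-649.0625) ≈ -2.6042.

-2.6042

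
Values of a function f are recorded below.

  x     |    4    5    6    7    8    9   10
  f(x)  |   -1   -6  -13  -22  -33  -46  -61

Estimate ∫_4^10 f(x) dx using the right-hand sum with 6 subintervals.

Δx = 1.
Sum = 1·[(-6) + (-13) + (-22) + (-33) + (-46) + (-61)] = -181.

-181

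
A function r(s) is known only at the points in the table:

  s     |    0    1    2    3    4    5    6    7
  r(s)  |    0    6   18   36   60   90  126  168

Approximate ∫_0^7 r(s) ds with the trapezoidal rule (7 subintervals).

Δs = 1.
T_7 = (1/2)·[0 + 2·6 + 2·18 + 2·36 + 2·60 + 2·90 + 2·126 + 168] = 420.

420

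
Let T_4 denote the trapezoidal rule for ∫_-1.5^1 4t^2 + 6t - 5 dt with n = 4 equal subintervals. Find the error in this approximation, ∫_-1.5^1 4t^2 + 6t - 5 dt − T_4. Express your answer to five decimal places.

-0.65104

Exact integral: ∫_-1.5^1 f(t) dt ≈ -10.4166667.
T_4 = -9.765625.
Error ≈ -10.4166667 − (-9.765625) ≈ -0.65104.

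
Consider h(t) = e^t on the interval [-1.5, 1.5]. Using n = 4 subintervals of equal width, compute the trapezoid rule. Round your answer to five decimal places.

4.45633

Δt = (1.5 − (-1.5))/4 = 0.75.
h(-1.5) ≈ 0.22313, h(-0.75) ≈ 0.47237, h(0) ≈ 1.00000, h(0.75) ≈ 2.11700, h(1.5) ≈ 4.48169.
T_4 = (Δt/2)·[h(t_0) + 2h(t_1) + 2h(t_2) + 2h(t_3) + h(t_4)].
Sum ≈ 4.45633.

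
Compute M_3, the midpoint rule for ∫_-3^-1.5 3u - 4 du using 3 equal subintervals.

Δu = (-1.5 − (-3))/3 = 0.5.
Midpoints: -2.75, -2.25, -1.75.
f(-2.75) = -12.25, f(-2.25) = -10.75, f(-1.75) = -9.25.
Sum = Δu · [f(-2.75) + f(-2.25) + f(-1.75)].
Sum = -16.125.

-16.125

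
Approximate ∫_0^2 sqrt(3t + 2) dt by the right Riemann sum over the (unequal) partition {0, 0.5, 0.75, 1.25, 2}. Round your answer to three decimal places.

Subinterval widths: 0.5, 0.25, 0.5, 0.75.
Right endpoints: 0.5, 0.75, 1.25, 2.
f(0.5) ≈ 1.871, f(0.75) ≈ 2.062, f(1.25) ≈ 2.398, f(2) ≈ 2.828.
Sum = Σ Δt_i · f(t_i).
Sum ≈ 4.771.

4.771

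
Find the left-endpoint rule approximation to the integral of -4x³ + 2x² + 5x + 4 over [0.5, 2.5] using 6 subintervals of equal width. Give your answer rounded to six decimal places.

Δx = (2.5 − 0.5)/6 = 1/3.
Left endpoints: 0.5, 5/6, 7/6, 1.5, 11/6, 13/6.
f(0.5) = 6.5, f(5/6) = 391/54, f(7/6) = 335/54, f(1.5) = 2.5, f(11/6) = -257/54, f(13/6) = -889/54.
Sum = Δx · [f(0.5) + f(5/6) + f(7/6) + ...].
Sum ≈ 0.407407.

0.407407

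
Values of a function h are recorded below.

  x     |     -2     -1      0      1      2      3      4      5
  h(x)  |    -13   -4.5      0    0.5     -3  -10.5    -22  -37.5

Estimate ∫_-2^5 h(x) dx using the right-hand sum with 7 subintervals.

Δx = 1.
Sum = 1·[(-4.5) + 0 + 0.5 + (-3) + (-10.5) + (-22) + (-37.5)] = -77.

-77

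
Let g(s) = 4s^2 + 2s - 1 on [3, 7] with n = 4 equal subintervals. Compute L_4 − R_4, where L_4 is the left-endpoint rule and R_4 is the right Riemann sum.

-168

L_4 = 376.
R_4 = 544.
L_4 − R_4 = -168.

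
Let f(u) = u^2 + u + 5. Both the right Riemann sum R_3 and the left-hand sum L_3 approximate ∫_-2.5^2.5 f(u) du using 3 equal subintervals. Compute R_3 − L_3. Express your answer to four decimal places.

8.3333

R_3 ≈ 41.898148.
L_3 ≈ 33.564815.
R_3 − L_3 ≈ 8.3333.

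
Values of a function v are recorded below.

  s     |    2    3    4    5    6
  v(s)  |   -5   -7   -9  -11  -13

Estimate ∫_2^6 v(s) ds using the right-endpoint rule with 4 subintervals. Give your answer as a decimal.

Δs = 1.
Sum = 1·[(-7) + (-9) + (-11) + (-13)] = -40.

-40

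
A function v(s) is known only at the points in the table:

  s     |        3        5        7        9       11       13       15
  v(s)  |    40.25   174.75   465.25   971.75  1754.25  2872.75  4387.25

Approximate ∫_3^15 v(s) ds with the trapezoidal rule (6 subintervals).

16905

Δs = 2.
T_6 = (2/2)·[40.25 + 2·174.75 + 2·465.25 + 2·971.75 + 2·1754.25 + 2·2872.75 + 4387.25] = 16905.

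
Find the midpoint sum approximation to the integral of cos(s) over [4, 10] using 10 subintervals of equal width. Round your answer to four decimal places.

0.2160

Δs = (10 − 4)/10 = 0.6.
Midpoints: 4.3, 4.9, 5.5, 6.1, 6.7, 7.3, 7.9, 8.5, 9.1, 9.7.
f(4.3) ≈ -0.4008, f(4.9) ≈ 0.1865, f(5.5) ≈ 0.7087, f(6.1) ≈ 0.9833, f(6.7) ≈ 0.9144, f(7.3) ≈ 0.5261, f(7.9) ≈ -0.0460, f(8.5) ≈ -0.6020, f(9.1) ≈ -0.9477, f(9.7) ≈ -0.9624.
Sum = Δs · [f(4.3) + f(4.9) + f(5.5) + ...].
Sum ≈ 0.2160.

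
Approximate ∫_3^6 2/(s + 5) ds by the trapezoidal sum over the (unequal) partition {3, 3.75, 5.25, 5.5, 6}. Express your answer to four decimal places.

0.6385

Subinterval widths: 0.75, 1.5, 0.25, 0.5.
f(3) = 0.25, f(3.75) = 8/35, f(5.25) = 8/41, f(5.5) = 4/21, f(6) = 2/11.
On each subinterval the trapezoid contributes (Δs_i/2)·[f(s_{i-1}) + f(s_i)].
Sum ≈ 0.6385.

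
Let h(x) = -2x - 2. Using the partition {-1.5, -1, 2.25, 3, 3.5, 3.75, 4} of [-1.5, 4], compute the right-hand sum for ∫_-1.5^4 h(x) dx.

Subinterval widths: 0.5, 3.25, 0.75, 0.5, 0.25, 0.25.
Right endpoints: -1, 2.25, 3, 3.5, 3.75, 4.
h(-1) = 0, h(2.25) = -6.5, h(3) = -8, h(3.5) = -9, h(3.75) = -9.5, h(4) = -10.
Sum = Σ Δx_i · h(x_i).
Sum = -36.5.

-36.5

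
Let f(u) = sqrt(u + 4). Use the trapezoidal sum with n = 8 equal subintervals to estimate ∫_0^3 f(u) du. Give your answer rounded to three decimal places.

Δu = (3 − 0)/8 = 0.375.
f(0) ≈ 2.000, f(0.375) ≈ 2.092, f(0.75) ≈ 2.179, f(1.125) ≈ 2.264, f(1.5) ≈ 2.345, f(1.875) ≈ 2.424, f(2.25) ≈ 2.500, f(2.625) ≈ 2.574, f(3) ≈ 2.646.
T_8 = (Δu/2)·[f(u_0) + 2f(u_1) + ... + 2f(u_{7}) + f(u_8)].
Sum ≈ 7.013.

7.013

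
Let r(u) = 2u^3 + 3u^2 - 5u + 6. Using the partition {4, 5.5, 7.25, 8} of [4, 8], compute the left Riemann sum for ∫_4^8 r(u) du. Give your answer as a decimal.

Subinterval widths: 1.5, 1.75, 0.75.
Left endpoints: 4, 5.5, 7.25.
r(4) = 162, r(5.5) = 402, r(7.25) = 889.59375.
Sum = Σ Δu_i · r(u_i).
Sum = 1613.6953125.

1613.6953125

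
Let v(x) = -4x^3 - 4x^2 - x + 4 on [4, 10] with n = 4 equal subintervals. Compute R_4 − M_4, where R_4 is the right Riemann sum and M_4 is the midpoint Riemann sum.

R_4 = -14272.5.
M_4 = -10911.
R_4 − M_4 = -3361.5.

-3361.5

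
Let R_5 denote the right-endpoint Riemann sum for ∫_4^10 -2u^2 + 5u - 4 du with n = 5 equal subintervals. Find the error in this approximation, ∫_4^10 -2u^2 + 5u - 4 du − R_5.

Exact integral: ∫_4^10 f(u) du = -438.
R_5 = -523.68.
Error = -438 − (-523.68) = 85.68.

85.68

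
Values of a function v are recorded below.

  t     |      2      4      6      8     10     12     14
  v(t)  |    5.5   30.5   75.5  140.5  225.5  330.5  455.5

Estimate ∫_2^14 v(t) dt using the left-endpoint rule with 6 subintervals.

1616

Δt = 2.
Sum = 2·[5.5 + 30.5 + 75.5 + 140.5 + 225.5 + 330.5] = 1616.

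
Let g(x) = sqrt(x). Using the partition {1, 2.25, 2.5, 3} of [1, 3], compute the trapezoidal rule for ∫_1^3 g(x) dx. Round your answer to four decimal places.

2.7759

Subinterval widths: 1.25, 0.25, 0.5.
g(1) ≈ 1.0000, g(2.25) ≈ 1.5000, g(2.5) ≈ 1.5811, g(3) ≈ 1.7321.
On each subinterval the trapezoid contributes (Δx_i/2)·[g(x_{i-1}) + g(x_i)].
Sum ≈ 2.7759.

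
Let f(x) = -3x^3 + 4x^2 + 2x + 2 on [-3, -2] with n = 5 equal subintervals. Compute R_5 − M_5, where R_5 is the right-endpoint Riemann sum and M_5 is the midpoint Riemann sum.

-7.235

R_5 = 63.76.
M_5 = 70.995.
R_5 − M_5 = -7.235.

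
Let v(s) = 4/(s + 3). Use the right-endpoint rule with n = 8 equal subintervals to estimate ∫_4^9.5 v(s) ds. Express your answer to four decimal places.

2.2350

Δs = (9.5 − 4)/8 = 0.6875.
Right endpoints: 4.6875, 5.375, 6.0625, 6.75, 7.4375, 8.125, 8.8125, 9.5.
v(4.6875) = 64/123, v(5.375) = 32/67, v(6.0625) = 64/145, v(6.75) = 16/39, v(7.4375) = 64/167, v(8.125) = 32/89, v(8.8125) = 64/189, v(9.5) = 0.32.
Sum = Δs · [v(4.6875) + v(5.375) + v(6.0625) + ...].
Sum ≈ 2.2350.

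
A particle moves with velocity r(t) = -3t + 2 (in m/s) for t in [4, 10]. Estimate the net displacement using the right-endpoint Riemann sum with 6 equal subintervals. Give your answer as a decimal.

-123

Δt = (10 − 4)/6 = 1.
Right endpoints: 5, 6, 7, 8, 9, 10.
r(5) = -13, r(6) = -16, r(7) = -19, r(8) = -22, r(9) = -25, r(10) = -28.
Sum = Δt · [r(5) + r(6) + r(7) + ...].
Sum = -123.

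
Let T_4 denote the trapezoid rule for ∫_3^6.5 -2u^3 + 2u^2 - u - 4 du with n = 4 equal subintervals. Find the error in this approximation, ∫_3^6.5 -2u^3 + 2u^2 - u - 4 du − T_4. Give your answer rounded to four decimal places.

11.8353

Exact integral: ∫_3^6.5 f(u) du ≈ -717.572917.
T_4 ≈ -729.408203.
Error ≈ -717.572917 − (-729.408203) ≈ 11.8353.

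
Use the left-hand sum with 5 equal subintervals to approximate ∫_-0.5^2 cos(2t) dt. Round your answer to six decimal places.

Δt = (2 − (-0.5))/5 = 0.5.
Left endpoints: -0.5, 0, 0.5, 1, 1.5.
f(-0.5) ≈ 0.540302, f(0) ≈ 1.000000, f(0.5) ≈ 0.540302, f(1) ≈ -0.416147, f(1.5) ≈ -0.989992.
Sum = Δt · [f(-0.5) + f(0) + f(0.5) + f(1) + f(1.5)].
Sum ≈ 0.337233.

0.337233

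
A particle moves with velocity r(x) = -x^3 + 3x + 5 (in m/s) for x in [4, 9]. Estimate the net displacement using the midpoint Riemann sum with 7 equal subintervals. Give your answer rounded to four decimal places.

-1449.6046

Δx = (9 − 4)/7 = 5/7.
Midpoints: 61/14, 71/14, 81/14, 6.5, 101/14, 111/14, 121/14.
r(61/14) = -177393/2744, r(71/14) = -302443/2744, r(81/14) = -470093/2744, r(6.5) = -250.125, r(101/14) = -957193/2744, r(111/14) = -1288643/2744, r(121/14) = -1686693/2744.
Sum = Δx · [r(61/14) + r(71/14) + r(81/14) + ...].
Sum ≈ -1449.6046.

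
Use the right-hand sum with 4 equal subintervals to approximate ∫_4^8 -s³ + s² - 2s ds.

-1074

Δs = (8 − 4)/4 = 1.
Right endpoints: 5, 6, 7, 8.
f(5) = -110, f(6) = -192, f(7) = -308, f(8) = -464.
Sum = Δs · [f(5) + f(6) + f(7) + f(8)].
Sum = -1074.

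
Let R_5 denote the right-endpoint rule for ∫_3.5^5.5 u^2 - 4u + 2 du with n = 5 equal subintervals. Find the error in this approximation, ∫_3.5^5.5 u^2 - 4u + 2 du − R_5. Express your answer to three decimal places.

Exact integral: ∫_3.5^5.5 f(u) du ≈ 9.16667.
R_5 = 11.22.
Error ≈ 9.16667 − 11.22 ≈ -2.053.

-2.053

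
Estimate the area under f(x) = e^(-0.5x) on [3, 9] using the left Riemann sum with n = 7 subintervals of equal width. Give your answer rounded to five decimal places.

Δx = (9 − 3)/7 = 6/7.
Left endpoints: 3, 27/7, 33/7, 39/7, 45/7, 51/7, 57/7.
f(3) ≈ 0.22313, f(27/7) ≈ 0.14536, f(33/7) ≈ 0.09469, f(39/7) ≈ 0.06169, f(45/7) ≈ 0.04018, f(51/7) ≈ 0.02618, f(57/7) ≈ 0.01705.
Sum = Δx · [f(3) + f(27/7) + f(33/7) + ...].
Sum ≈ 0.52138.

0.52138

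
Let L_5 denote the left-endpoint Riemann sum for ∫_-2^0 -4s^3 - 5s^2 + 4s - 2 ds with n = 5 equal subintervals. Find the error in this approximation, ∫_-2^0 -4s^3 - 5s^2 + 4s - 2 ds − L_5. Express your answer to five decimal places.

-1.17333

Exact integral: ∫_-2^0 f(s) ds ≈ -9.3333333.
L_5 = -8.16.
Error ≈ -9.3333333 − (-8.16) ≈ -1.17333.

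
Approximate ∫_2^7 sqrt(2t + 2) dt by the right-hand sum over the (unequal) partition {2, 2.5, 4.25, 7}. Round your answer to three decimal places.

Subinterval widths: 0.5, 1.75, 2.75.
Right endpoints: 2.5, 4.25, 7.
f(2.5) ≈ 2.646, f(4.25) ≈ 3.240, f(7) ≈ 4.000.
Sum = Σ Δt_i · f(t_i).
Sum ≈ 17.994.

17.994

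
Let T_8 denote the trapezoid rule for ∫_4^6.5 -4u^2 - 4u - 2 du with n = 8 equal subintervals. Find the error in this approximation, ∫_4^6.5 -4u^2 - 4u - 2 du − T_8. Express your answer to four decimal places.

0.1628

Exact integral: ∫_4^6.5 f(u) du ≈ -338.333333.
T_8 = -338.49609375.
Error ≈ -338.333333 − (-338.49609375) ≈ 0.1628.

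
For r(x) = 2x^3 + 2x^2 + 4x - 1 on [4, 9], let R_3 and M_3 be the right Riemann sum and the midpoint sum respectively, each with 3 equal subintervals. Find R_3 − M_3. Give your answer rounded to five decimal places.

1375.69444

R_3 ≈ 5049.0740741.
M_3 ≈ 3673.3796296.
R_3 − M_3 ≈ 1375.69444.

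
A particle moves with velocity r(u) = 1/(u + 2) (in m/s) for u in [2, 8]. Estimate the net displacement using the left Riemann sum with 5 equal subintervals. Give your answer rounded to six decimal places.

Δu = (8 − 2)/5 = 1.2.
Left endpoints: 2, 3.2, 4.4, 5.6, 6.8.
r(2) = 0.25, r(3.2) = 5/26, r(4.4) = 0.15625, r(5.6) = 5/38, r(6.8) = 5/44.
Sum = Δu · [r(2) + r(3.2) + r(4.4) + r(5.6) + r(6.8)].
Sum ≈ 1.012528.

1.012528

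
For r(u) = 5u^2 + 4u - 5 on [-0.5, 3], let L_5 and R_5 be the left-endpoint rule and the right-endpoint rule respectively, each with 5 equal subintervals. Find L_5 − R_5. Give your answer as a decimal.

L_5 = 26.425.
R_5 = 66.85.
L_5 − R_5 = -40.425.

-40.425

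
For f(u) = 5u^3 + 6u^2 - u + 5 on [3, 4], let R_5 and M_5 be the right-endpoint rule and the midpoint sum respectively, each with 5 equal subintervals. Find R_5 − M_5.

23.185

R_5 = 317.24.
M_5 = 294.055.
R_5 − M_5 = 23.185.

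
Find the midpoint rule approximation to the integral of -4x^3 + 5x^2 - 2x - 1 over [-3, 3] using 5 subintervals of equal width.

Δx = (3 − (-3))/5 = 1.2.
Midpoints: -2.4, -1.2, 0, 1.2, 2.4.
f(-2.4) = 87.896, f(-1.2) = 15.512, f(0) = -1, f(1.2) = -3.112, f(2.4) = -32.296.
Sum = Δx · [f(-2.4) + f(-1.2) + f(0) + f(1.2) + f(2.4)].
Sum = 80.4.

80.4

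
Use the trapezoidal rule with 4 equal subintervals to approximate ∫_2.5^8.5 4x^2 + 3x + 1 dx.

Δx = (8.5 − 2.5)/4 = 1.5.
f(2.5) = 33.5, f(4) = 77, f(5.5) = 138.5, f(7) = 218, f(8.5) = 315.5.
T_4 = (Δx/2)·[f(x_0) + 2f(x_1) + 2f(x_2) + 2f(x_3) + f(x_4)].
Sum = 912.

912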